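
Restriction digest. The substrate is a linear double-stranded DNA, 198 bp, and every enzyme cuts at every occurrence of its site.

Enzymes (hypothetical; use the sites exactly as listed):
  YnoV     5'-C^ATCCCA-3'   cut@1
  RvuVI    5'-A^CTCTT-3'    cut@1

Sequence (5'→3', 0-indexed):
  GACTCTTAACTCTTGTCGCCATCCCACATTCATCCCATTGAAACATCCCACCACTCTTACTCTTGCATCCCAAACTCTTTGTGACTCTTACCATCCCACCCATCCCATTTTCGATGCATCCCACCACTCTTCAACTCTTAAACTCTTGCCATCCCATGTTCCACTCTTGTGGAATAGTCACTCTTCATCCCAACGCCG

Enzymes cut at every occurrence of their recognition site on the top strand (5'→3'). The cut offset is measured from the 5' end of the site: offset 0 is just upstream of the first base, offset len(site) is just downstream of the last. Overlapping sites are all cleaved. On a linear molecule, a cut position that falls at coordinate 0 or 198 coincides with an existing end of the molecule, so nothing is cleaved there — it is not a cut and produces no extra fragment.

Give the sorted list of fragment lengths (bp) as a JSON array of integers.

Site scan:
  YnoV (CATCCCA, off=1): starts [19, 30, 43, 65, 91, 100, 116, 149, 185] → cuts [20, 31, 44, 66, 92, 101, 117, 150, 186]
  RvuVI (ACTCTT, off=1): starts [1, 8, 52, 58, 73, 83, 125, 133, 141, 162, 179] → cuts [2, 9, 53, 59, 74, 84, 126, 134, 142, 163, 180]

All cut coordinates (distinct, sorted): [2, 9, 20, 31, 44, 53, 59, 66, 74, 84, 92, 101, 117, 126, 134, 142, 150, 163, 180, 186]

Fragments:
  [0,2): 2 bp
  [2,9): 7 bp
  [9,20): 11 bp
  [20,31): 11 bp
  [31,44): 13 bp
  [44,53): 9 bp
  [53,59): 6 bp
  [59,66): 7 bp
  [66,74): 8 bp
  [74,84): 10 bp
  [84,92): 8 bp
  [92,101): 9 bp
  [101,117): 16 bp
  [117,126): 9 bp
  [126,134): 8 bp
  [134,142): 8 bp
  [142,150): 8 bp
  [150,163): 13 bp
  [163,180): 17 bp
  [180,186): 6 bp
  [186,198): 12 bp

[2,6,6,7,7,8,8,8,8,8,9,9,9,10,11,11,12,13,13,16,17]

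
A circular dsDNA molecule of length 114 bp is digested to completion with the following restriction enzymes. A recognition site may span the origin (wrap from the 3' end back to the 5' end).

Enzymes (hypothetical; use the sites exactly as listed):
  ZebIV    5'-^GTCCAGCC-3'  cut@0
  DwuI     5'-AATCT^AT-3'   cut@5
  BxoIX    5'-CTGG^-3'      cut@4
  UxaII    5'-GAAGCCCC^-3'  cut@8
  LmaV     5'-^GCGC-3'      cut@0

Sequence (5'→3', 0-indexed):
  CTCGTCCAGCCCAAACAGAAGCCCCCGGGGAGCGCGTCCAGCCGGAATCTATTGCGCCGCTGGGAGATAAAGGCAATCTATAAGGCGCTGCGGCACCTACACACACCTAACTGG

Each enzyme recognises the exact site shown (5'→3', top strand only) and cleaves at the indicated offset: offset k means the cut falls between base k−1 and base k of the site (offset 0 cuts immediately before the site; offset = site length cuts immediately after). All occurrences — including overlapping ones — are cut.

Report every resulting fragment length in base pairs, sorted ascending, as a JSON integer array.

Scan for sites:
  ZebIV (GTCCAGCC, off=0): starts [3, 35] → cuts [3, 35]
  DwuI (AATCTAT, off=5): starts [45, 74] → cuts [50, 79]
  BxoIX (CTGG, off=4): starts [59, 110] → cuts [0, 63]
  UxaII (GAAGCCCC, off=8): starts [17] → cuts [25]
  LmaV (GCGC, off=0): starts [31, 53, 84] → cuts [31, 53, 84]

Pooled cuts: [0, 3, 25, 31, 35, 50, 53, 63, 79, 84]

Fragments:
  0→3: 3 bp
  3→25: 22 bp
  25→31: 6 bp
  31→35: 4 bp
  35→50: 15 bp
  50→53: 3 bp
  53→63: 10 bp
  63→79: 16 bp
  79→84: 5 bp
  84→0 (wrap): 114-84+0 = 30 bp

[3,3,4,5,6,10,15,16,22,30]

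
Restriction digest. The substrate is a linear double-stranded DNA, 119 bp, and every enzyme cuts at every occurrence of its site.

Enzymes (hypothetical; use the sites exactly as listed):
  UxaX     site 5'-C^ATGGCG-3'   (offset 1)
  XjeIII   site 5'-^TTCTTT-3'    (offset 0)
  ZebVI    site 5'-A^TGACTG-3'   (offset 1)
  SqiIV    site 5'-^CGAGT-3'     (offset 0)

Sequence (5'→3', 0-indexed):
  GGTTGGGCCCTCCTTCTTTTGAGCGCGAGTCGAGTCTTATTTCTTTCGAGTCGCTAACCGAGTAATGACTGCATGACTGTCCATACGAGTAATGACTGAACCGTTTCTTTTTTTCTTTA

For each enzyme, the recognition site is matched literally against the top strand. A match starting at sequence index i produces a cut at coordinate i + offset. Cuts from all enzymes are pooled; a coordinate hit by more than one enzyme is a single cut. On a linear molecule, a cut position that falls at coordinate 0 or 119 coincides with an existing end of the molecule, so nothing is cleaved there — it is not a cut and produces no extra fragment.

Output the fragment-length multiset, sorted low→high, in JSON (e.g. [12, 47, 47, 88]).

Site scan:
  UxaX (CATGGCG, off=1): no sites
  XjeIII TTCTTT/0: at [13, 40, 104, 112] ⇒ [13, 40, 104, 112]
  ZebVI ATGACTG/1: at [64, 72, 91] ⇒ [65, 73, 92]
  SqiIV CGAGT/0: at [25, 30, 46, 58, 85] ⇒ [25, 30, 46, 58, 85]

Pooled cuts: [13, 25, 30, 40, 46, 58, 65, 73, 85, 92, 104, 112]

Fragments:
  [0,13): 13 bp
  [13,25): 12 bp
  [25,30): 5 bp
  [30,40): 10 bp
  [40,46): 6 bp
  [46,58): 12 bp
  [58,65): 7 bp
  [65,73): 8 bp
  [73,85): 12 bp
  [85,92): 7 bp
  [92,104): 12 bp
  [104,112): 8 bp
  [112,119): 7 bp

[5,6,7,7,7,8,8,10,12,12,12,12,13]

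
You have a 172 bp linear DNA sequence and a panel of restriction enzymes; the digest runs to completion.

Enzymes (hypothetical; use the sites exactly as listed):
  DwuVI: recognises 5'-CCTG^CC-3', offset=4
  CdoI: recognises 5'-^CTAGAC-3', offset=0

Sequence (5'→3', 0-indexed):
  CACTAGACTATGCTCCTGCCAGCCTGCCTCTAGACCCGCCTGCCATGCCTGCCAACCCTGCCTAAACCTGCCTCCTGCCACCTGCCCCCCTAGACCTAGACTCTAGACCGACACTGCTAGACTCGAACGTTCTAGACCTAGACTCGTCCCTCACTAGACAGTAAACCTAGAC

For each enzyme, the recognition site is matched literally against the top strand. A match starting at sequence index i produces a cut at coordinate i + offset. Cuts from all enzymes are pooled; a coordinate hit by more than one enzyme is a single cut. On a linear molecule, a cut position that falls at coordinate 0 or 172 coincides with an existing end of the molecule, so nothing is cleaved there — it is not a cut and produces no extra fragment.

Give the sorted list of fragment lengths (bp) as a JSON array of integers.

[2,3,5,6,6,6,7,7,7,8,9,9,10,13,13,14,15,16,16]

Per-enzyme occurrences:
  DwuVI CCTGCC/4: at [14, 22, 38, 47, 56, 66, 73, 80] ⇒ [18, 26, 42, 51, 60, 70, 77, 84]
  CdoI CTAGAC/0: at [2, 29, 89, 95, 102, 116, 131, 137, 153, 166] ⇒ [2, 29, 89, 95, 102, 116, 131, 137, 153, 166]

All cut coordinates (distinct, sorted): [2, 18, 26, 29, 42, 51, 60, 70, 77, 84, 89, 95, 102, 116, 131, 137, 153, 166]

Fragment lengths:
  [0,2): 2 bp
  [2,18): 16 bp
  [18,26): 8 bp
  [26,29): 3 bp
  [29,42): 13 bp
  [42,51): 9 bp
  [51,60): 9 bp
  [60,70): 10 bp
  [70,77): 7 bp
  [77,84): 7 bp
  [84,89): 5 bp
  [89,95): 6 bp
  [95,102): 7 bp
  [102,116): 14 bp
  [116,131): 15 bp
  [131,137): 6 bp
  [137,153): 16 bp
  [153,166): 13 bp
  [166,172): 6 bp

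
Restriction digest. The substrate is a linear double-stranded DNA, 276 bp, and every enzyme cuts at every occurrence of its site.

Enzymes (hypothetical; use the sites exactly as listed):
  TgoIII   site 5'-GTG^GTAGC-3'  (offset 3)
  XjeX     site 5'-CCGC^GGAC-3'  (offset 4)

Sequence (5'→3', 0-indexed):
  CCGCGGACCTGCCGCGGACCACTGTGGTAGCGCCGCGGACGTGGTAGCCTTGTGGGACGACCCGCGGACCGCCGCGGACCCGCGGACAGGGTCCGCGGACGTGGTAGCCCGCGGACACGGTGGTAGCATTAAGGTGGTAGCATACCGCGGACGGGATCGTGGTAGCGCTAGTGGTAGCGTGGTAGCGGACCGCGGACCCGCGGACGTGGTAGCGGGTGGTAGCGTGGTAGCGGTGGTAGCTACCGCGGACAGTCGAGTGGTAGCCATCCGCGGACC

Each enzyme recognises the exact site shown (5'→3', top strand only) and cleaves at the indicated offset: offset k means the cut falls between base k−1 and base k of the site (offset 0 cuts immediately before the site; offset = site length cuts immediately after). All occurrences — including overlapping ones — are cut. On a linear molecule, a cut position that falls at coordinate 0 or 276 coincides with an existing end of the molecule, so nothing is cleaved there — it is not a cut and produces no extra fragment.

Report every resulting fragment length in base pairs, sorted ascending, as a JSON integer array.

[4,5,7,7,7,8,8,8,8,9,9,10,10,10,10,11,11,11,12,12,12,12,13,13,13,14,22]

Site scan:
  TgoIII (GTGGTAGC, off=3): starts [23, 40, 100, 119, 133, 158, 170, 178, 205, 215, 223, 232, 256] → cuts [26, 43, 103, 122, 136, 161, 173, 181, 208, 218, 226, 235, 259]
  XjeX (CCGCGGAC, off=4): starts [0, 11, 32, 61, 71, 79, 92, 108, 144, 189, 197, 242, 267] → cuts [4, 15, 36, 65, 75, 83, 96, 112, 148, 193, 201, 246, 271]

All cut coordinates (distinct, sorted): [4, 15, 26, 36, 43, 65, 75, 83, 96, 103, 112, 122, 136, 148, 161, 173, 181, 193, 201, 208, 218, 226, 235, 246, 259, 271]

Fragments:
  [0,4): 4 bp
  [4,15): 11 bp
  [15,26): 11 bp
  [26,36): 10 bp
  [36,43): 7 bp
  [43,65): 22 bp
  [65,75): 10 bp
  [75,83): 8 bp
  [83,96): 13 bp
  [96,103): 7 bp
  [103,112): 9 bp
  [112,122): 10 bp
  [122,136): 14 bp
  [136,148): 12 bp
  [148,161): 13 bp
  [161,173): 12 bp
  [173,181): 8 bp
  [181,193): 12 bp
  [193,201): 8 bp
  [201,208): 7 bp
  [208,218): 10 bp
  [218,226): 8 bp
  [226,235): 9 bp
  [235,246): 11 bp
  [246,259): 13 bp
  [259,271): 12 bp
  [271,276): 5 bp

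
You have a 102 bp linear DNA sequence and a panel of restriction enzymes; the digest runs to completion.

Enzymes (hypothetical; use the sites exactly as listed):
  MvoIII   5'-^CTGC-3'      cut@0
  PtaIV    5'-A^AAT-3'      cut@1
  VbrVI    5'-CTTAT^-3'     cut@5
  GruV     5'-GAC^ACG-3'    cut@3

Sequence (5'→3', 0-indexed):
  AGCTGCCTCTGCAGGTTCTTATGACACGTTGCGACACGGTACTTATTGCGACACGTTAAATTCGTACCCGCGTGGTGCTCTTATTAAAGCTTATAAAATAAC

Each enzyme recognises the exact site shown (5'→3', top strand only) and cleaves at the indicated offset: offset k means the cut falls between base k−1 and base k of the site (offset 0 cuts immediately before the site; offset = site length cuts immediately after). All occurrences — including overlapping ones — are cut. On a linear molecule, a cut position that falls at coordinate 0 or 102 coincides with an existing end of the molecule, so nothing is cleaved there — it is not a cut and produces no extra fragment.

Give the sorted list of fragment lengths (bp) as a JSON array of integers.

Per-enzyme occurrences:
  MvoIII (CTGC, off=0): starts [2, 8] → cuts [2, 8]
  PtaIV (AAAT, off=1): starts [57, 95] → cuts [58, 96]
  VbrVI (CTTAT, off=5): starts [17, 41, 79, 89] → cuts [22, 46, 84, 94]
  GruV (GACACG, off=3): starts [22, 32, 49] → cuts [25, 35, 52]

Pooled cuts: [2, 8, 22, 25, 35, 46, 52, 58, 84, 94, 96]

Fragments:
  [0,2): 2 bp
  [2,8): 6 bp
  [8,22): 14 bp
  [22,25): 3 bp
  [25,35): 10 bp
  [35,46): 11 bp
  [46,52): 6 bp
  [52,58): 6 bp
  [58,84): 26 bp
  [84,94): 10 bp
  [94,96): 2 bp
  [96,102): 6 bp

[2,2,3,6,6,6,6,10,10,11,14,26]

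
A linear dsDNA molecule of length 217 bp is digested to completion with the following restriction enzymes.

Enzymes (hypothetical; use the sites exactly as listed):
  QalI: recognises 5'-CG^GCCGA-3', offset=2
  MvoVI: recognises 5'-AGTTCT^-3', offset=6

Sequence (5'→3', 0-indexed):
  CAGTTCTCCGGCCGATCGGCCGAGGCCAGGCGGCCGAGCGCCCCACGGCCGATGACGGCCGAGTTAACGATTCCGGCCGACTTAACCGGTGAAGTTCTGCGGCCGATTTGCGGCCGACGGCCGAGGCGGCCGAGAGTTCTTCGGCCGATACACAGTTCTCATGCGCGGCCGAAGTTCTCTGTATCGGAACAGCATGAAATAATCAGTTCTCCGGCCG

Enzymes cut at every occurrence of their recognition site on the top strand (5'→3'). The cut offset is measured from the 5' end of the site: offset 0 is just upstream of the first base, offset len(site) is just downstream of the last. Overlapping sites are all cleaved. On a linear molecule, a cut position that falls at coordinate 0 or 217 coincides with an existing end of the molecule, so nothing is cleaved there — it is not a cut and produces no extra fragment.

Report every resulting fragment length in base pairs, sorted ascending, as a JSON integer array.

[3,3,3,7,7,7,8,8,9,10,11,11,12,14,15,16,18,23,32]

Site scan:
  QalI CGGCCGA/2: at [8, 16, 30, 45, 55, 73, 99, 110, 117, 126, 141, 165] ⇒ [10, 18, 32, 47, 57, 75, 101, 112, 119, 128, 143, 167]
  MvoVI AGTTCT/6: at [1, 92, 134, 153, 172, 204] ⇒ [7, 98, 140, 159, 178, 210]

All cut coordinates (distinct, sorted): [7, 10, 18, 32, 47, 57, 75, 98, 101, 112, 119, 128, 140, 143, 159, 167, 178, 210]

Fragment lengths:
  [0,7): 7 bp
  [7,10): 3 bp
  [10,18): 8 bp
  [18,32): 14 bp
  [32,47): 15 bp
  [47,57): 10 bp
  [57,75): 18 bp
  [75,98): 23 bp
  [98,101): 3 bp
  [101,112): 11 bp
  [112,119): 7 bp
  [119,128): 9 bp
  [128,140): 12 bp
  [140,143): 3 bp
  [143,159): 16 bp
  [159,167): 8 bp
  [167,178): 11 bp
  [178,210): 32 bp
  [210,217): 7 bp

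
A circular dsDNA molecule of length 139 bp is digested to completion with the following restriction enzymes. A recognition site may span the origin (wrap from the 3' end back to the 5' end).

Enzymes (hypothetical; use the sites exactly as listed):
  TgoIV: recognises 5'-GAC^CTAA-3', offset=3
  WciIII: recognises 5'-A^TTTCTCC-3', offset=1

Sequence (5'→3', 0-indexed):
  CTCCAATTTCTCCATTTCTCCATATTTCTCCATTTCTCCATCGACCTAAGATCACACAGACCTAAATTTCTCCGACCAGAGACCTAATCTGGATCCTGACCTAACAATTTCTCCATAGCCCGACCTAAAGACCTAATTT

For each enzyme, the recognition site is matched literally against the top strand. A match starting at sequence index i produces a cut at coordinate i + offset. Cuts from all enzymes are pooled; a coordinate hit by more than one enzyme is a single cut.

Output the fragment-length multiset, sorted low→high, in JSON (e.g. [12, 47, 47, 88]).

[4,5,7,8,8,8,9,10,13,16,17,17,17]

Per-enzyme occurrences:
  TgoIV (GACCTAA, off=3): starts [42, 58, 80, 97, 121, 129] → cuts [45, 61, 83, 100, 124, 132]
  WciIII (ATTTCTCC, off=1): starts [5, 13, 23, 31, 65, 106, 135] → cuts [6, 14, 24, 32, 66, 107, 136]

All cut coordinates (distinct, sorted): [6, 14, 24, 32, 45, 61, 66, 83, 100, 107, 124, 132, 136]

Fragment lengths:
  6→14: 8 bp
  14→24: 10 bp
  24→32: 8 bp
  32→45: 13 bp
  45→61: 16 bp
  61→66: 5 bp
  66→83: 17 bp
  83→100: 17 bp
  100→107: 7 bp
  107→124: 17 bp
  124→132: 8 bp
  132→136: 4 bp
  136→6 (wrap): 139-136+6 = 9 bp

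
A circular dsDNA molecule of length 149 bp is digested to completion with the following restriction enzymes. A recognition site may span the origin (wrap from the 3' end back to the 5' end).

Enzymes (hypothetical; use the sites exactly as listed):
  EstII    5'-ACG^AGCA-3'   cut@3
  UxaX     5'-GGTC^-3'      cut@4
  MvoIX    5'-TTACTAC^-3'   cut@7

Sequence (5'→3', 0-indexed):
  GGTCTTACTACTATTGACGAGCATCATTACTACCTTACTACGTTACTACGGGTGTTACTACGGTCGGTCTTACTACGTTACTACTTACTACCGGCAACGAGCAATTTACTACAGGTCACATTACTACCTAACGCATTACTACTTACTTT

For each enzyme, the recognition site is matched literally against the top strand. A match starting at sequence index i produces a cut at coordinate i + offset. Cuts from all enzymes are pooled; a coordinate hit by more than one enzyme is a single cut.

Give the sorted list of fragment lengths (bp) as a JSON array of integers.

[4,4,5,7,7,7,8,8,8,8,8,10,11,12,13,14,15]

Scan for sites:
  EstII (ACGAGCA, off=3): starts [16, 96] → cuts [19, 99]
  UxaX (GGTC, off=4): starts [0, 61, 65, 113] → cuts [4, 65, 69, 117]
  MvoIX (TTACTAC, off=7): starts [4, 26, 34, 42, 54, 69, 77, 84, 105, 120, 135] → cuts [11, 33, 41, 49, 61, 76, 84, 91, 112, 127, 142]

Pooled cuts: [4, 11, 19, 33, 41, 49, 61, 65, 69, 76, 84, 91, 99, 112, 117, 127, 142]

Fragment lengths:
  4→11: 7 bp
  11→19: 8 bp
  19→33: 14 bp
  33→41: 8 bp
  41→49: 8 bp
  49→61: 12 bp
  61→65: 4 bp
  65→69: 4 bp
  69→76: 7 bp
  76→84: 8 bp
  84→91: 7 bp
  91→99: 8 bp
  99→112: 13 bp
  112→117: 5 bp
  117→127: 10 bp
  127→142: 15 bp
  142→4 (wrap): 149-142+4 = 11 bp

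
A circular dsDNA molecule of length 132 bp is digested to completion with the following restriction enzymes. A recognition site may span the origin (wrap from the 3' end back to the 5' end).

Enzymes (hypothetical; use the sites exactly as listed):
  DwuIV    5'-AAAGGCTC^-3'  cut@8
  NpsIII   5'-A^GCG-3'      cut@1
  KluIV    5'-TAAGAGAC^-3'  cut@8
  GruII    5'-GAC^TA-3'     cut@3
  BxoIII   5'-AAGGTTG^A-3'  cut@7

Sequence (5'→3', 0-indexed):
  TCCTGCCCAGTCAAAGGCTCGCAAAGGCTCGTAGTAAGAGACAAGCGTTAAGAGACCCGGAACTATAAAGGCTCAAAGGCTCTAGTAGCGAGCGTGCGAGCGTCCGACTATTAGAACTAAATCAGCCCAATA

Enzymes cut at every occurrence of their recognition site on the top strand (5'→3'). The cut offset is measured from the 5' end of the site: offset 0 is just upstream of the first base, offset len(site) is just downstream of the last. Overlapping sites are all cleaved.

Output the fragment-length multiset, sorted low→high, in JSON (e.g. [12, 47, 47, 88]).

[2,4,5,8,8,9,10,12,12,18,44]

Scan for sites:
  DwuIV AAAGGCTC/8: at [12, 22, 66, 74] ⇒ [20, 30, 74, 82]
  NpsIII AGCG/1: at [43, 86, 90, 98] ⇒ [44, 87, 91, 99]
  KluIV TAAGAGAC/8: at [34, 48] ⇒ [42, 56]
  GruII GACTA/3: at [105] ⇒ [108]
  BxoIII (AAGGTTGA, off=7): no sites

Pooled cuts: [20, 30, 42, 44, 56, 74, 82, 87, 91, 99, 108]

Fragment lengths:
  20→30: 10 bp
  30→42: 12 bp
  42→44: 2 bp
  44→56: 12 bp
  56→74: 18 bp
  74→82: 8 bp
  82→87: 5 bp
  87→91: 4 bp
  91→99: 8 bp
  99→108: 9 bp
  108→20 (wrap): 132-108+20 = 44 bp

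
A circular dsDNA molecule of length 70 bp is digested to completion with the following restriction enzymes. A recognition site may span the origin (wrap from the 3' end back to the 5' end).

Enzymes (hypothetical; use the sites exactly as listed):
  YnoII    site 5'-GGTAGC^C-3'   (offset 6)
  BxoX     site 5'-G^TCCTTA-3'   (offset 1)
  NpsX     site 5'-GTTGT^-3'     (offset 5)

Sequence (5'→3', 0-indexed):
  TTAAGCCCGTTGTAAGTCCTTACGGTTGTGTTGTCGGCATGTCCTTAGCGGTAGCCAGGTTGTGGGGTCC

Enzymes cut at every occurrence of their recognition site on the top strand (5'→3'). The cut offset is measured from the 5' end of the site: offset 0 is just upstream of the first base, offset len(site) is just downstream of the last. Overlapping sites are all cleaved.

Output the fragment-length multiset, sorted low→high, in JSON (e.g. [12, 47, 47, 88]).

Per-enzyme occurrences:
  YnoII (GGTAGCC, off=6): starts [49] → cuts [55]
  BxoX (GTCCTTA, off=1): starts [15, 40, 66] → cuts [16, 41, 67]
  NpsX (GTTGT, off=5): starts [8, 24, 29, 58] → cuts [13, 29, 34, 63]

All cut coordinates (distinct, sorted): [13, 16, 29, 34, 41, 55, 63, 67]

Fragment lengths:
  13→16: 3 bp
  16→29: 13 bp
  29→34: 5 bp
  34→41: 7 bp
  41→55: 14 bp
  55→63: 8 bp
  63→67: 4 bp
  67→13 (wrap): 70-67+13 = 16 bp

[3,4,5,7,8,13,14,16]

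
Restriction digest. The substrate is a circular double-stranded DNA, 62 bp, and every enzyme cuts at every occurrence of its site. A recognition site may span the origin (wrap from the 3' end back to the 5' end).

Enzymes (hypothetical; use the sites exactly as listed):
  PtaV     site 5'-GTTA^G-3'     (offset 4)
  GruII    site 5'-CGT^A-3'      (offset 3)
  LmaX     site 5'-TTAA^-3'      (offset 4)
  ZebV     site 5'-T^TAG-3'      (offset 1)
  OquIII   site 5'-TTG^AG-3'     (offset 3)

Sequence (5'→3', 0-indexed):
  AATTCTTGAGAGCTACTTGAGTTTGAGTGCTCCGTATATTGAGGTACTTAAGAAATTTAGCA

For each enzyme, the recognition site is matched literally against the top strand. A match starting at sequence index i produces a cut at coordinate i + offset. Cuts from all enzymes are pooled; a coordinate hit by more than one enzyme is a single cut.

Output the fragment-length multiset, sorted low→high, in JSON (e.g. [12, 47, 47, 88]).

Per-enzyme occurrences:
  PtaV (GTTAG, off=4): no sites
  GruII (CGTA, off=3): starts [32] → cuts [35]
  LmaX (TTAA, off=4): starts [47] → cuts [51]
  ZebV (TTAG, off=1): starts [56] → cuts [57]
  OquIII (TTGAG, off=3): starts [5, 16, 22, 38] → cuts [8, 19, 25, 41]

All cut coordinates (distinct, sorted): [8, 19, 25, 35, 41, 51, 57]

Fragment lengths:
  8→19: 11 bp
  19→25: 6 bp
  25→35: 10 bp
  35→41: 6 bp
  41→51: 10 bp
  51→57: 6 bp
  57→8 (wrap): 62-57+8 = 13 bp

[6,6,6,10,10,11,13]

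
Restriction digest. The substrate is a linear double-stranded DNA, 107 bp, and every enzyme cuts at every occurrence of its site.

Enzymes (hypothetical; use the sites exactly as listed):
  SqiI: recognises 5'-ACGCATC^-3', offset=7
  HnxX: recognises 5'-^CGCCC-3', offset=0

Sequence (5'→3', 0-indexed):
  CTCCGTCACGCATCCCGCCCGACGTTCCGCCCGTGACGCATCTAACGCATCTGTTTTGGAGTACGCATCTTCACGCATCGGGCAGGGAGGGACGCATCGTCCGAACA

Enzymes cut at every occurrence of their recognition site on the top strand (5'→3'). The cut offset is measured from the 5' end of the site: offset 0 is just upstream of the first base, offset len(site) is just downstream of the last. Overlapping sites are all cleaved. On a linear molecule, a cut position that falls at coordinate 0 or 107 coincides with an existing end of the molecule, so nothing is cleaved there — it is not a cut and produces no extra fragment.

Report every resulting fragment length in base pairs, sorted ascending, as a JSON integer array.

[1,9,9,10,12,14,15,18,19]

Per-enzyme occurrences:
  SqiI (ACGCATC, off=7): starts [7, 35, 44, 62, 72, 91] → cuts [14, 42, 51, 69, 79, 98]
  HnxX (CGCCC, off=0): starts [15, 27] → cuts [15, 27]

All cut coordinates (distinct, sorted): [14, 15, 27, 42, 51, 69, 79, 98]

Fragment lengths:
  [0,14): 14 bp
  [14,15): 1 bp
  [15,27): 12 bp
  [27,42): 15 bp
  [42,51): 9 bp
  [51,69): 18 bp
  [69,79): 10 bp
  [79,98): 19 bp
  [98,107): 9 bp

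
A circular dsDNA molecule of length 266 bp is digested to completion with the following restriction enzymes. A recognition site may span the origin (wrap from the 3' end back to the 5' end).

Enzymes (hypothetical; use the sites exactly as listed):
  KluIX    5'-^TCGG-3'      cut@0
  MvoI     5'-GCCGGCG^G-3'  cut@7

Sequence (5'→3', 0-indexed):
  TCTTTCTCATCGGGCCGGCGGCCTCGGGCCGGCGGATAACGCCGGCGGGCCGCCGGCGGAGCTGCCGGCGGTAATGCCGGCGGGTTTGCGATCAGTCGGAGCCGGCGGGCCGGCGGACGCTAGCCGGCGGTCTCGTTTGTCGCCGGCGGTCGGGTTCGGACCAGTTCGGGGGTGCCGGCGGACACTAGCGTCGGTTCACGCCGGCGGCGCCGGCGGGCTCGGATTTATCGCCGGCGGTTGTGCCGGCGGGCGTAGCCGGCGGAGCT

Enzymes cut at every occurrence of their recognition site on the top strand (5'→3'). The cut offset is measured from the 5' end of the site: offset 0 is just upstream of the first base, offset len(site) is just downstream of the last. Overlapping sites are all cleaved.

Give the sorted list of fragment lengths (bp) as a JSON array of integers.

[1,3,3,6,8,9,10,10,11,11,11,12,12,12,12,13,13,13,14,14,15,16,18,19]

Per-enzyme occurrences:
  KluIX TCGG/0: at [9, 23, 95, 149, 155, 165, 190, 218] ⇒ [9, 23, 95, 149, 155, 165, 190, 218]
  MvoI GCCGGCGG/7: at [13, 27, 40, 51, 63, 75, 100, 108, 122, 141, 173, 199, 208, 229, 241, 254] ⇒ [20, 34, 47, 58, 70, 82, 107, 115, 129, 148, 180, 206, 215, 236, 248, 261]

All cut coordinates (distinct, sorted): [9, 20, 23, 34, 47, 58, 70, 82, 95, 107, 115, 129, 148, 149, 155, 165, 180, 190, 206, 215, 218, 236, 248, 261]

Fragments:
  9→20: 11 bp
  20→23: 3 bp
  23→34: 11 bp
  34→47: 13 bp
  47→58: 11 bp
  58→70: 12 bp
  70→82: 12 bp
  82→95: 13 bp
  95→107: 12 bp
  107→115: 8 bp
  115→129: 14 bp
  129→148: 19 bp
  148→149: 1 bp
  149→155: 6 bp
  155→165: 10 bp
  165→180: 15 bp
  180→190: 10 bp
  190→206: 16 bp
  206→215: 9 bp
  215→218: 3 bp
  218→236: 18 bp
  236→248: 12 bp
  248→261: 13 bp
  261→9 (wrap): 266-261+9 = 14 bp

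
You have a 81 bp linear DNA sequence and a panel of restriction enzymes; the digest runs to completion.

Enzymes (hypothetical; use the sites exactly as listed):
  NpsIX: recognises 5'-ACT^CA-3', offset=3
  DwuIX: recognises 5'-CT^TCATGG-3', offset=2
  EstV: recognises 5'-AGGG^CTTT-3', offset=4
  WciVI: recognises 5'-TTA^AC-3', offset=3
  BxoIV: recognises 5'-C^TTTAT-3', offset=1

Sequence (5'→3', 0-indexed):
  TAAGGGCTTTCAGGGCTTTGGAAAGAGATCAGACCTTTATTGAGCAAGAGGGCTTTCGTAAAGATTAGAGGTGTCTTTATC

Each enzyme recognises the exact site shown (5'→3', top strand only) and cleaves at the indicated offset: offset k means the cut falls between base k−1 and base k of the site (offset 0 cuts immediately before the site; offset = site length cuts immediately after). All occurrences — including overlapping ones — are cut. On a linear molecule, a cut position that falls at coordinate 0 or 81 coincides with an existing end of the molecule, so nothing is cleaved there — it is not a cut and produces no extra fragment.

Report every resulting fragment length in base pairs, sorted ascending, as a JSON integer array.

[6,6,9,17,20,23]

Per-enzyme occurrences:
  NpsIX (ACTCA, off=3): no sites
  DwuIX (CTTCATGG, off=2): no sites
  EstV AGGGCTTT/4: at [2, 11, 48] ⇒ [6, 15, 52]
  WciVI (TTAAC, off=3): no sites
  BxoIV CTTTAT/1: at [34, 74] ⇒ [35, 75]

Pooled cuts: [6, 15, 35, 52, 75]

Fragment lengths:
  [0,6): 6 bp
  [6,15): 9 bp
  [15,35): 20 bp
  [35,52): 17 bp
  [52,75): 23 bp
  [75,81): 6 bp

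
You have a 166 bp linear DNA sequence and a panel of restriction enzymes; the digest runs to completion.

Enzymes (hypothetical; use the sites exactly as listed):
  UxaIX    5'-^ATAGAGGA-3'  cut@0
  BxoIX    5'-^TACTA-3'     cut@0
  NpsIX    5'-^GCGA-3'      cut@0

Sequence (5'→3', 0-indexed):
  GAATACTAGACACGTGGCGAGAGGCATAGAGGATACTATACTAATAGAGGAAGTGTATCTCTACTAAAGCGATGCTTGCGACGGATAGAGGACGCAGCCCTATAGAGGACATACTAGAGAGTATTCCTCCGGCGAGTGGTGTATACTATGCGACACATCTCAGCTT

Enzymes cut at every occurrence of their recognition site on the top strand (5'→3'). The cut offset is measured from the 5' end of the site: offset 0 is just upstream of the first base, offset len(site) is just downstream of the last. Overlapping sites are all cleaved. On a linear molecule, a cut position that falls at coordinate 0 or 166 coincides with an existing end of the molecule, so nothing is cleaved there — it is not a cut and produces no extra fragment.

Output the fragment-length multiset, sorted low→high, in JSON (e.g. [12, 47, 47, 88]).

Scan for sites:
  UxaIX ATAGAGGA/0: at [25, 43, 84, 101] ⇒ [25, 43, 84, 101]
  BxoIX TACTA/0: at [3, 33, 38, 61, 111, 143] ⇒ [3, 33, 38, 61, 111, 143]
  NpsIX GCGA/0: at [16, 68, 77, 131, 149] ⇒ [16, 68, 77, 131, 149]

Pooled cuts: [3, 16, 25, 33, 38, 43, 61, 68, 77, 84, 101, 111, 131, 143, 149]

Fragments:
  [0,3): 3 bp
  [3,16): 13 bp
  [16,25): 9 bp
  [25,33): 8 bp
  [33,38): 5 bp
  [38,43): 5 bp
  [43,61): 18 bp
  [61,68): 7 bp
  [68,77): 9 bp
  [77,84): 7 bp
  [84,101): 17 bp
  [101,111): 10 bp
  [111,131): 20 bp
  [131,143): 12 bp
  [143,149): 6 bp
  [149,166): 17 bp

[3,5,5,6,7,7,8,9,9,10,12,13,17,17,18,20]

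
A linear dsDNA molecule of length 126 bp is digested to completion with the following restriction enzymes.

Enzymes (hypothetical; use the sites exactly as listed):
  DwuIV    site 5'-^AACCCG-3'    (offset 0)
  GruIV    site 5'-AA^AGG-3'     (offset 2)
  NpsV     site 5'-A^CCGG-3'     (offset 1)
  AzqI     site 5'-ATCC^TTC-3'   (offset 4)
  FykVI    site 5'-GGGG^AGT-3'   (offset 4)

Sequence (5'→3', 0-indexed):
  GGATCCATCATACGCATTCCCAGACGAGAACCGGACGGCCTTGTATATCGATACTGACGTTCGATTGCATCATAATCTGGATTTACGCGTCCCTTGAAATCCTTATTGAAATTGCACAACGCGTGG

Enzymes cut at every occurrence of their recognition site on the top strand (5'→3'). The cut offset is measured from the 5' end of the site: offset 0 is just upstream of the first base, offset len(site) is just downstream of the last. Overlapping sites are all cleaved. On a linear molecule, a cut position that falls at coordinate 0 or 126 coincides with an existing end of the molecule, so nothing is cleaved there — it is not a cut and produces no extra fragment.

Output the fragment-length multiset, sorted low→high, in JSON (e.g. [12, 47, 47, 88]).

Site scan:
  DwuIV (AACCCG, off=0): no sites
  GruIV (AAAGG, off=2): no sites
  NpsV ACCGG/1: at [29] ⇒ [30]
  AzqI (ATCCTTC, off=4): no sites
  FykVI (GGGGAGT, off=4): no sites

All cut coordinates (distinct, sorted): [30]

Fragment lengths:
  [0,30): 30 bp
  [30,126): 96 bp

[30,96]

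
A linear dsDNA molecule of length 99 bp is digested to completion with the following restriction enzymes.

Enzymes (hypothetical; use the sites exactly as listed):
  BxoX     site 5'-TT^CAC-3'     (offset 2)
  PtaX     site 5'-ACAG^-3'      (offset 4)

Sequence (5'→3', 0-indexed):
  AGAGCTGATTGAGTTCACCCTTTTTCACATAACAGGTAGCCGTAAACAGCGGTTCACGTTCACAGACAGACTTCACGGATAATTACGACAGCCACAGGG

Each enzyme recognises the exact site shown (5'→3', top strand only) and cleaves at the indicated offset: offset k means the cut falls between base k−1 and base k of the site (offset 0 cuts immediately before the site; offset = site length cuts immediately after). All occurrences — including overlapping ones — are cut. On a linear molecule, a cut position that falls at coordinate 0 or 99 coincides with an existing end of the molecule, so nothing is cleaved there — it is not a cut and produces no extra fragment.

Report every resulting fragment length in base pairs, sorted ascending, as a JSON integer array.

[2,4,4,5,5,6,6,10,10,14,15,18]

Site scan:
  BxoX (TTCAC, off=2): starts [13, 23, 52, 58, 71] → cuts [15, 25, 54, 60, 73]
  PtaX (ACAG, off=4): starts [31, 45, 61, 65, 87, 93] → cuts [35, 49, 65, 69, 91, 97]

Pooled cuts: [15, 25, 35, 49, 54, 60, 65, 69, 73, 91, 97]

Fragment lengths:
  [0,15): 15 bp
  [15,25): 10 bp
  [25,35): 10 bp
  [35,49): 14 bp
  [49,54): 5 bp
  [54,60): 6 bp
  [60,65): 5 bp
  [65,69): 4 bp
  [69,73): 4 bp
  [73,91): 18 bp
  [91,97): 6 bp
  [97,99): 2 bp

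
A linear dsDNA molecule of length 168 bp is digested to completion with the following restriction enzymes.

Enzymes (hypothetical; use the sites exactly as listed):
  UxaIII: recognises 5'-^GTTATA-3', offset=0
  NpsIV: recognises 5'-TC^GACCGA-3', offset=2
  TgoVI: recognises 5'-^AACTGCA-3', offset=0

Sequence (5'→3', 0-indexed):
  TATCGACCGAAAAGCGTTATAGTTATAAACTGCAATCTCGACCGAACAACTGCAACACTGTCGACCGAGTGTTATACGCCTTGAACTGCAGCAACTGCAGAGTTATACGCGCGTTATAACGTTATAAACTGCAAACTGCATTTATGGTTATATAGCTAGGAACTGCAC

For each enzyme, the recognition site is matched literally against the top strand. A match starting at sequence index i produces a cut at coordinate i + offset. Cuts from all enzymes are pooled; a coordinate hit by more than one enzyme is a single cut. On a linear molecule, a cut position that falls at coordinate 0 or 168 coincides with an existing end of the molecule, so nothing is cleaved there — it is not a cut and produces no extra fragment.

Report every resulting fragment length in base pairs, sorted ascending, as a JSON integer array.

[4,6,6,6,7,8,8,8,8,9,9,11,11,12,13,13,14,15]

Site scan:
  UxaIII GTTATA/0: at [15, 21, 70, 101, 112, 120, 146] ⇒ [15, 21, 70, 101, 112, 120, 146]
  NpsIV TCGACCGA/2: at [2, 37, 60] ⇒ [4, 39, 62]
  TgoVI AACTGCA/0: at [27, 47, 83, 92, 126, 133, 160] ⇒ [27, 47, 83, 92, 126, 133, 160]

All cut coordinates (distinct, sorted): [4, 15, 21, 27, 39, 47, 62, 70, 83, 92, 101, 112, 120, 126, 133, 146, 160]

Fragments:
  [0,4): 4 bp
  [4,15): 11 bp
  [15,21): 6 bp
  [21,27): 6 bp
  [27,39): 12 bp
  [39,47): 8 bp
  [47,62): 15 bp
  [62,70): 8 bp
  [70,83): 13 bp
  [83,92): 9 bp
  [92,101): 9 bp
  [101,112): 11 bp
  [112,120): 8 bp
  [120,126): 6 bp
  [126,133): 7 bp
  [133,146): 13 bp
  [146,160): 14 bp
  [160,168): 8 bp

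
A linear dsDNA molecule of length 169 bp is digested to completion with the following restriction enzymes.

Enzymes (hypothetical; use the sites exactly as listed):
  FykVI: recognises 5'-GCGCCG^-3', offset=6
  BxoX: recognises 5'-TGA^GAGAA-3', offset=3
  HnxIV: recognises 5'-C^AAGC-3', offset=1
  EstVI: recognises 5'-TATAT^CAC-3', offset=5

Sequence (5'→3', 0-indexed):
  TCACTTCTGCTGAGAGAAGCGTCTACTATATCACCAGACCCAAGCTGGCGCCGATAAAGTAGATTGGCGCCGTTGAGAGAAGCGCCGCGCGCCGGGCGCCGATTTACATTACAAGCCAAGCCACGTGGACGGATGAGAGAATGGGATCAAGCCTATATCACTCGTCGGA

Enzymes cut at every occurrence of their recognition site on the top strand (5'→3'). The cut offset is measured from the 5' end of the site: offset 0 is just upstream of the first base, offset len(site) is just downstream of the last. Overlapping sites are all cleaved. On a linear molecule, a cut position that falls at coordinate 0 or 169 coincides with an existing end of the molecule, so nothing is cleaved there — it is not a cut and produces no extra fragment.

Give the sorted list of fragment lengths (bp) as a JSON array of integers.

Site scan:
  FykVI (GCGCCG, off=6): starts [47, 66, 81, 88, 95] → cuts [53, 72, 87, 94, 101]
  BxoX (TGAGAGAA, off=3): starts [10, 73, 133] → cuts [13, 76, 136]
  HnxIV (CAAGC, off=1): starts [40, 111, 116, 147] → cuts [41, 112, 117, 148]
  EstVI (TATATCAC, off=5): starts [26, 153] → cuts [31, 158]

All cut coordinates (distinct, sorted): [13, 31, 41, 53, 72, 76, 87, 94, 101, 112, 117, 136, 148, 158]

Fragment lengths:
  [0,13): 13 bp
  [13,31): 18 bp
  [31,41): 10 bp
  [41,53): 12 bp
  [53,72): 19 bp
  [72,76): 4 bp
  [76,87): 11 bp
  [87,94): 7 bp
  [94,101): 7 bp
  [101,112): 11 bp
  [112,117): 5 bp
  [117,136): 19 bp
  [136,148): 12 bp
  [148,158): 10 bp
  [158,169): 11 bp

[4,5,7,7,10,10,11,11,11,12,12,13,18,19,19]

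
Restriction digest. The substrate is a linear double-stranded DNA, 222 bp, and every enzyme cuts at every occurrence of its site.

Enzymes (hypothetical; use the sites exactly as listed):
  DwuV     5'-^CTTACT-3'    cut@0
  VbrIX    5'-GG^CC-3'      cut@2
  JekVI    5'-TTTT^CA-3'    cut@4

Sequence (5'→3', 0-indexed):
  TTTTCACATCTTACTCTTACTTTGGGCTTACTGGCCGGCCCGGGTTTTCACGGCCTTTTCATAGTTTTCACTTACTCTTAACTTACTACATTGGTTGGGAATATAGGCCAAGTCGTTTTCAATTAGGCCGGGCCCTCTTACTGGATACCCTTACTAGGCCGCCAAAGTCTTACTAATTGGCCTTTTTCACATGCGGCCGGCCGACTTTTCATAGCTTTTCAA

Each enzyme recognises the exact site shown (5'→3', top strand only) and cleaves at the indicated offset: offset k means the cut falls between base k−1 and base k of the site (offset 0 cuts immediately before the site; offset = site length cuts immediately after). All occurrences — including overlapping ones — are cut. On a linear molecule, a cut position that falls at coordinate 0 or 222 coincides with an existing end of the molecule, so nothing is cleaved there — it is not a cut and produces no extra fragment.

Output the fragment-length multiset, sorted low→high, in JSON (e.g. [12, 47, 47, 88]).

Scan for sites:
  DwuV CTTACT/0: at [9, 15, 26, 70, 81, 136, 149, 168] ⇒ [9, 15, 26, 70, 81, 136, 149, 168]
  VbrIX GGCC/2: at [32, 36, 51, 105, 125, 130, 156, 178, 194, 198] ⇒ [34, 38, 53, 107, 127, 132, 158, 180, 196, 200]
  JekVI TTTTCA/4: at [0, 44, 55, 64, 115, 183, 205, 215] ⇒ [4, 48, 59, 68, 119, 187, 209, 219]

Pooled cuts: [4, 9, 15, 26, 34, 38, 48, 53, 59, 68, 70, 81, 107, 119, 127, 132, 136, 149, 158, 168, 180, 187, 196, 200, 209, 219]

Fragments:
  [0,4): 4 bp
  [4,9): 5 bp
  [9,15): 6 bp
  [15,26): 11 bp
  [26,34): 8 bp
  [34,38): 4 bp
  [38,48): 10 bp
  [48,53): 5 bp
  [53,59): 6 bp
  [59,68): 9 bp
  [68,70): 2 bp
  [70,81): 11 bp
  [81,107): 26 bp
  [107,119): 12 bp
  [119,127): 8 bp
  [127,132): 5 bp
  [132,136): 4 bp
  [136,149): 13 bp
  [149,158): 9 bp
  [158,168): 10 bp
  [168,180): 12 bp
  [180,187): 7 bp
  [187,196): 9 bp
  [196,200): 4 bp
  [200,209): 9 bp
  [209,219): 10 bp
  [219,222): 3 bp

[2,3,4,4,4,4,5,5,5,6,6,7,8,8,9,9,9,9,10,10,10,11,11,12,12,13,26]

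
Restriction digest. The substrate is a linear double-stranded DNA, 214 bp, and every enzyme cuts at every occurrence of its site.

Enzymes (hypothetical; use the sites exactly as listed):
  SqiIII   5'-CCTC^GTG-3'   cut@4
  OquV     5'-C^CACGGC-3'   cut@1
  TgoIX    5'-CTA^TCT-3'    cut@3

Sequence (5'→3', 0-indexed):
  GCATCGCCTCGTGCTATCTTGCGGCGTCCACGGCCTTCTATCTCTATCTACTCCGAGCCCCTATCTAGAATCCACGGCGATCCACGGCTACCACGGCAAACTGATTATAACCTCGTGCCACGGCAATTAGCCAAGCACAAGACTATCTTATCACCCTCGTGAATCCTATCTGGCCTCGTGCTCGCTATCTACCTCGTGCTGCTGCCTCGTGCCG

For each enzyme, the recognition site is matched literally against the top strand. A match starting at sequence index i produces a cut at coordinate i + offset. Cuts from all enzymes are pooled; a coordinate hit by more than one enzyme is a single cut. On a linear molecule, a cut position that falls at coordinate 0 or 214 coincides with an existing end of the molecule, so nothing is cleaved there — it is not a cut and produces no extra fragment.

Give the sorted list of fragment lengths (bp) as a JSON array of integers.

Per-enzyme occurrences:
  SqiIII (CCTCGTG, off=4): starts [6, 110, 154, 173, 191, 204] → cuts [10, 114, 158, 177, 195, 208]
  OquV (CCACGGC, off=1): starts [27, 71, 81, 90, 117] → cuts [28, 72, 82, 91, 118]
  TgoIX (CTATCT, off=3): starts [13, 37, 43, 60, 142, 165, 184] → cuts [16, 40, 46, 63, 145, 168, 187]

All cut coordinates (distinct, sorted): [10, 16, 28, 40, 46, 63, 72, 82, 91, 114, 118, 145, 158, 168, 177, 187, 195, 208]

Fragment lengths:
  [0,10): 10 bp
  [10,16): 6 bp
  [16,28): 12 bp
  [28,40): 12 bp
  [40,46): 6 bp
  [46,63): 17 bp
  [63,72): 9 bp
  [72,82): 10 bp
  [82,91): 9 bp
  [91,114): 23 bp
  [114,118): 4 bp
  [118,145): 27 bp
  [145,158): 13 bp
  [158,168): 10 bp
  [168,177): 9 bp
  [177,187): 10 bp
  [187,195): 8 bp
  [195,208): 13 bp
  [208,214): 6 bp

[4,6,6,6,8,9,9,9,10,10,10,10,12,12,13,13,17,23,27]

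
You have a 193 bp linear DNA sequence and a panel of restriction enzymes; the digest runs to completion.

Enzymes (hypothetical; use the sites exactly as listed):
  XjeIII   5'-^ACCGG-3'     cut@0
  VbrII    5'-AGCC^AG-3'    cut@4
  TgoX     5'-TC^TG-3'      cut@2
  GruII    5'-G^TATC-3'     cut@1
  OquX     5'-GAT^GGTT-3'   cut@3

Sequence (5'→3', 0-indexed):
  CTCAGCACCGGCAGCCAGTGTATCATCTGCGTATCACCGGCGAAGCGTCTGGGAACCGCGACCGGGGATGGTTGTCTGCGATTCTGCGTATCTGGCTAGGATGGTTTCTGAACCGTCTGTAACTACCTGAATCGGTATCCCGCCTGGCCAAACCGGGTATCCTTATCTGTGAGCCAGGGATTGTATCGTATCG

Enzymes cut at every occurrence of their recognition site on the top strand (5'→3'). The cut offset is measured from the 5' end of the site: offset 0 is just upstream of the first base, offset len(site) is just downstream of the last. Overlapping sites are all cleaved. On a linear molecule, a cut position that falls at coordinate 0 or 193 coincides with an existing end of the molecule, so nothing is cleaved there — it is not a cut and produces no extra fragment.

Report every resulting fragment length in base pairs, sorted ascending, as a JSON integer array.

Scan for sites:
  XjeIII ACCGG/0: at [6, 35, 60, 151] ⇒ [6, 35, 60, 151]
  VbrII AGCCAG/4: at [12, 171] ⇒ [16, 175]
  TgoX TCTG/2: at [25, 47, 74, 82, 90, 106, 115, 165] ⇒ [27, 49, 76, 84, 92, 108, 117, 167]
  GruII GTATC/1: at [19, 30, 87, 134, 156, 182, 187] ⇒ [20, 31, 88, 135, 157, 183, 188]
  OquX GATGGTT/3: at [66, 99] ⇒ [69, 102]

Pooled cuts: [6, 16, 20, 27, 31, 35, 49, 60, 69, 76, 84, 88, 92, 102, 108, 117, 135, 151, 157, 167, 175, 183, 188]

Fragment lengths:
  [0,6): 6 bp
  [6,16): 10 bp
  [16,20): 4 bp
  [20,27): 7 bp
  [27,31): 4 bp
  [31,35): 4 bp
  [35,49): 14 bp
  [49,60): 11 bp
  [60,69): 9 bp
  [69,76): 7 bp
  [76,84): 8 bp
  [84,88): 4 bp
  [88,92): 4 bp
  [92,102): 10 bp
  [102,108): 6 bp
  [108,117): 9 bp
  [117,135): 18 bp
  [135,151): 16 bp
  [151,157): 6 bp
  [157,167): 10 bp
  [167,175): 8 bp
  [175,183): 8 bp
  [183,188): 5 bp
  [188,193): 5 bp

[4,4,4,4,4,5,5,6,6,6,7,7,8,8,8,9,9,10,10,10,11,14,16,18]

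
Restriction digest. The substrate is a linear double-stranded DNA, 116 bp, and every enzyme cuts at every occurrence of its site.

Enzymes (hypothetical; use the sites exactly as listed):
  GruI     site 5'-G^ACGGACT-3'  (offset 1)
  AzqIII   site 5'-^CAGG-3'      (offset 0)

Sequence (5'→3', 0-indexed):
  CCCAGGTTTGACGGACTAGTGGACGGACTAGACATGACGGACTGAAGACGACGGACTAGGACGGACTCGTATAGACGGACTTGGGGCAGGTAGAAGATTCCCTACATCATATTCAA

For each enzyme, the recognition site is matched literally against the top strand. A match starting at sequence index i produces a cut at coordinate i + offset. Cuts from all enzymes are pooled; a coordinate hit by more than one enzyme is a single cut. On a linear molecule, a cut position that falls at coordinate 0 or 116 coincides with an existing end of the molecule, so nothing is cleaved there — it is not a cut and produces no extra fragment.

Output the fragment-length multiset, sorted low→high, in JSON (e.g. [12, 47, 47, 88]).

[2,8,10,12,12,14,14,14,30]

Site scan:
  GruI (GACGGACT, off=1): starts [9, 21, 35, 49, 59, 73] → cuts [10, 22, 36, 50, 60, 74]
  AzqIII (CAGG, off=0): starts [2, 86] → cuts [2, 86]

Pooled cuts: [2, 10, 22, 36, 50, 60, 74, 86]

Fragment lengths:
  [0,2): 2 bp
  [2,10): 8 bp
  [10,22): 12 bp
  [22,36): 14 bp
  [36,50): 14 bp
  [50,60): 10 bp
  [60,74): 14 bp
  [74,86): 12 bp
  [86,116): 30 bp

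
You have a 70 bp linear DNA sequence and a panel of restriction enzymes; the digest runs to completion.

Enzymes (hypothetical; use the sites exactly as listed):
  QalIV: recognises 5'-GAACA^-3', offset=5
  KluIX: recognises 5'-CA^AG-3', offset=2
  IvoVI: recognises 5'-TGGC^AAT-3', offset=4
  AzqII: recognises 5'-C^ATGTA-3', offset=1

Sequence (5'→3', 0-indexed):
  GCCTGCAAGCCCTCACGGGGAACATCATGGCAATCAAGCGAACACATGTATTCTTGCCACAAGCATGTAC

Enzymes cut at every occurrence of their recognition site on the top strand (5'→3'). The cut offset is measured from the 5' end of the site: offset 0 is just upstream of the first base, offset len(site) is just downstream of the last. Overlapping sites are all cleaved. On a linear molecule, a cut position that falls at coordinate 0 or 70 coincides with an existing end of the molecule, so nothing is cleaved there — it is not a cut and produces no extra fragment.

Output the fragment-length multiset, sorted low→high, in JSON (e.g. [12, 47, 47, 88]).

Scan for sites:
  QalIV (GAACA, off=5): starts [19, 39] → cuts [24, 44]
  KluIX (CAAG, off=2): starts [5, 34, 59] → cuts [7, 36, 61]
  IvoVI (TGGCAAT, off=4): starts [27] → cuts [31]
  AzqII (CATGTA, off=1): starts [44, 63] → cuts [45, 64]

All cut coordinates (distinct, sorted): [7, 24, 31, 36, 44, 45, 61, 64]

Fragments:
  [0,7): 7 bp
  [7,24): 17 bp
  [24,31): 7 bp
  [31,36): 5 bp
  [36,44): 8 bp
  [44,45): 1 bp
  [45,61): 16 bp
  [61,64): 3 bp
  [64,70): 6 bp

[1,3,5,6,7,7,8,16,17]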